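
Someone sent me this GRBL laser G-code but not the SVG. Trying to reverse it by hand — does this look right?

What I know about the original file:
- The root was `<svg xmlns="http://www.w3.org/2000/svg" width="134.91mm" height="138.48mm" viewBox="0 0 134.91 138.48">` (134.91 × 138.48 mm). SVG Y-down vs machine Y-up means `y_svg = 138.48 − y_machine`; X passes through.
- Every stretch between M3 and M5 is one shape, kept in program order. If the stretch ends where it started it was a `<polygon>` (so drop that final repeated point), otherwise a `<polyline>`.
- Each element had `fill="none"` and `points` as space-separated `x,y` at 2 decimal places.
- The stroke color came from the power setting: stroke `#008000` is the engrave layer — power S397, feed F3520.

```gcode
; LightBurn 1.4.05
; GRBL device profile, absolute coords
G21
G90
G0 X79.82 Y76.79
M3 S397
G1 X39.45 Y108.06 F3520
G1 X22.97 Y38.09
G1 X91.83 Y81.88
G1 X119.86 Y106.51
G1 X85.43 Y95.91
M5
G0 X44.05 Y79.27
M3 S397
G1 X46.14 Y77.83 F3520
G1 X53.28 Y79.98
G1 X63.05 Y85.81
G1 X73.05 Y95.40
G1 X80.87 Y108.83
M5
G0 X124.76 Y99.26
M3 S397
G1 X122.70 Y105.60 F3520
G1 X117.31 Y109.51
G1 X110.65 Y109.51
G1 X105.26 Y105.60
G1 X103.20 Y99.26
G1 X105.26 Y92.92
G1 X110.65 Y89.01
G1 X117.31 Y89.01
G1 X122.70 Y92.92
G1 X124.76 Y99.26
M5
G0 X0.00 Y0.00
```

y_svg = 138.48 − y_m. Every run uses S397, so all elements get stroke `#008000` (engrave).

[1] open run; points: 79.82,61.69 39.45,30.42 22.97,100.39 91.83,56.60 119.86,31.97 85.43,42.57

[2] open run; points: 44.05,59.21 46.14,60.65 53.28,58.50 63.05,52.67 73.05,43.08 80.87,29.65

[3] closed run; points: 124.76,39.22 122.70,32.88 117.31,28.97 110.65,28.97 105.26,32.88 103.20,39.22 105.26,45.56 110.65,49.47 117.31,49.47 122.70,45.56

<svg xmlns="http://www.w3.org/2000/svg" width="134.91mm" height="138.48mm" viewBox="0 0 134.91 138.48">
  <polyline points="79.82,61.69 39.45,30.42 22.97,100.39 91.83,56.60 119.86,31.97 85.43,42.57" fill="none" stroke="#008000"/>
  <polyline points="44.05,59.21 46.14,60.65 53.28,58.50 63.05,52.67 73.05,43.08 80.87,29.65" fill="none" stroke="#008000"/>
  <polygon points="124.76,39.22 122.70,32.88 117.31,28.97 110.65,28.97 105.26,32.88 103.20,39.22 105.26,45.56 110.65,49.47 117.31,49.47 122.70,45.56" fill="none" stroke="#008000"/>
</svg>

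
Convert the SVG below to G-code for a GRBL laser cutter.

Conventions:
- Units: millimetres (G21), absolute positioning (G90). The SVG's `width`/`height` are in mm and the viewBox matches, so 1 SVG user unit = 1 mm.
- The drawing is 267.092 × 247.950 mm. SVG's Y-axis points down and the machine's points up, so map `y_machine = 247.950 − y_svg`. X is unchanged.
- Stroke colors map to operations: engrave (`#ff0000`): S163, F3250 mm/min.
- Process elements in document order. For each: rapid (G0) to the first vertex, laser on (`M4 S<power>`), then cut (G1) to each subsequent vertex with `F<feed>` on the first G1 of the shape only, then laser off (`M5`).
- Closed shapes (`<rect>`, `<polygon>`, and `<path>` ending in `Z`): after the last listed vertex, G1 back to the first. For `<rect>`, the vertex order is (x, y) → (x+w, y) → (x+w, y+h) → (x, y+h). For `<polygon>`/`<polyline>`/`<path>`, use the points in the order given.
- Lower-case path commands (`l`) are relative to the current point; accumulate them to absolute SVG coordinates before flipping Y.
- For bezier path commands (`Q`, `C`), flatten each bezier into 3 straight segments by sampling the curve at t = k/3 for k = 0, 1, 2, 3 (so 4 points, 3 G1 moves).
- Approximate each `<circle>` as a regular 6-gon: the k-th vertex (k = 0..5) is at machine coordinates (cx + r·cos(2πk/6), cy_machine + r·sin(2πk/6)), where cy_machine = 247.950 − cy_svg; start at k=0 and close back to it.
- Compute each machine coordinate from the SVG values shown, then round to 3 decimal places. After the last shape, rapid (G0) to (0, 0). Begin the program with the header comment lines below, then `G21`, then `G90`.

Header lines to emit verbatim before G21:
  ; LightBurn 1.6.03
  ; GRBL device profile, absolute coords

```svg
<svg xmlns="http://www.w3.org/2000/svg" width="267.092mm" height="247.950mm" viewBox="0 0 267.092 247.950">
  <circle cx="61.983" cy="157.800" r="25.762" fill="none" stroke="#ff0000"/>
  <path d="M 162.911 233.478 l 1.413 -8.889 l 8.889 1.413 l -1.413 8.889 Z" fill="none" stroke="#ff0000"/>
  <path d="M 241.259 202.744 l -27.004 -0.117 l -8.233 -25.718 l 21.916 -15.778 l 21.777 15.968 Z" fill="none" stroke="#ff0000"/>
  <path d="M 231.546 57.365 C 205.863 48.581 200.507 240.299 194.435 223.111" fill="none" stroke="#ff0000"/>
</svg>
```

viewBox `0 0 267.092 247.950` with mm width/height → 1 unit = 1 mm. Flip: y_m = 247.950 − y_svg.

**Shape 1** — `<circle>` circle, stroke `#ff0000` → engrave (S163, F3250). Machine vertices: (87.745,90.150) → (74.864,112.461) → (49.102,112.461) → (36.221,90.150) → (49.102,67.839) → (74.864,67.839) → (87.745,90.150). Closed: final G1 returns to the first vertex.

**Shape 2** — `<path>` regular polygon, stroke `#ff0000` → engrave (S163, F3250). Machine vertices: (162.911,14.472) → (164.324,23.361) → (173.213,21.948) → (171.800,13.059) → (162.911,14.472). Closed: final G1 returns to the first vertex.

**Shape 3** — `<path>` regular polygon, stroke `#ff0000` → engrave (S163, F3250). Machine vertices: (241.259,45.206) → (214.255,45.323) → (206.022,71.041) → (227.938,86.819) → (249.715,70.851) → (241.259,45.206). Closed: final G1 returns to the first vertex.

**Shape 4** — `<path>` cubic bezier, stroke `#ff0000` → engrave (S163, F3250). Control points (SVG): P0=(231.546,57.365), P1=(205.863,48.581), P2=(200.507,240.299), P3=(194.435,223.111); sampled at t=k/3. Machine vertices: (231.546,190.585) → (211.859,147.698) → (201.048,62.123) → (194.435,24.839). Open path.

; LightBurn 1.6.03
; GRBL device profile, absolute coords
G21
G90
G0 X87.745 Y90.150
M4 S163
G1 X74.864 Y112.461 F3250
G1 X49.102 Y112.461
G1 X36.221 Y90.150
G1 X49.102 Y67.839
G1 X74.864 Y67.839
G1 X87.745 Y90.150
M5
G0 X162.911 Y14.472
M4 S163
G1 X164.324 Y23.361 F3250
G1 X173.213 Y21.948
G1 X171.800 Y13.059
G1 X162.911 Y14.472
M5
G0 X241.259 Y45.206
M4 S163
G1 X214.255 Y45.323 F3250
G1 X206.022 Y71.041
G1 X227.938 Y86.819
G1 X249.715 Y70.851
G1 X241.259 Y45.206
M5
G0 X231.546 Y190.585
M4 S163
G1 X211.859 Y147.698 F3250
G1 X201.048 Y62.123
G1 X194.435 Y24.839
M5
G0 X0.000 Y0.000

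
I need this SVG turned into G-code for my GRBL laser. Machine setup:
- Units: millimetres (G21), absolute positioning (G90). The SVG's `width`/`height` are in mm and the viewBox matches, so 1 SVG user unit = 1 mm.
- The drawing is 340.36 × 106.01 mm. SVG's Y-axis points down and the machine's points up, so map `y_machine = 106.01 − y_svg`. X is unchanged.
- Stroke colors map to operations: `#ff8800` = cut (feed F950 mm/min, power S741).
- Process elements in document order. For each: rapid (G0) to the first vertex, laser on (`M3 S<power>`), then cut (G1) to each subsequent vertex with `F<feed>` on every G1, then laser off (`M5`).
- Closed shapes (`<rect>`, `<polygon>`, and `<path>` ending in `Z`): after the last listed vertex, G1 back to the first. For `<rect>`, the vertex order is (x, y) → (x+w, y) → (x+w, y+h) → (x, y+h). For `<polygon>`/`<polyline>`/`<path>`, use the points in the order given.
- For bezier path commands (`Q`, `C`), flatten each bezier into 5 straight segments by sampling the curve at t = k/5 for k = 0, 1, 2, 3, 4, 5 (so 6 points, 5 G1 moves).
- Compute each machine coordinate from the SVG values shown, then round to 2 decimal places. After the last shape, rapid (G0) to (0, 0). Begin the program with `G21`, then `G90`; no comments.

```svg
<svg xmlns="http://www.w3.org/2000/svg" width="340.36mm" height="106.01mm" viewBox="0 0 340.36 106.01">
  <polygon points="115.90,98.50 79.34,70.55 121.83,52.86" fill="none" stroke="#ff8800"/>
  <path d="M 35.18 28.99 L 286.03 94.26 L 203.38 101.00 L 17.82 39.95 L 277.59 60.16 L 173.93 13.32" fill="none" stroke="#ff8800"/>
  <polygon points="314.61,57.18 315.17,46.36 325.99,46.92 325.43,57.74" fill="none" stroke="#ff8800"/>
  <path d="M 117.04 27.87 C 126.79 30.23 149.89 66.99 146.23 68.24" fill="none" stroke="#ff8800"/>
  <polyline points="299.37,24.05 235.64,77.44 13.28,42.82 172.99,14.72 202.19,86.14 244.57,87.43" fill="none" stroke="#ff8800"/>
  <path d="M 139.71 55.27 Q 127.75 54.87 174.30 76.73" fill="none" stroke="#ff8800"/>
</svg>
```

G21
G90
G0 X115.90 Y7.51
M3 S741
G1 X79.34 Y35.46 F950
G1 X121.83 Y53.15 F950
G1 X115.90 Y7.51 F950
M5
G0 X35.18 Y77.02
M3 S741
G1 X286.03 Y11.75 F950
G1 X203.38 Y5.01 F950
G1 X17.82 Y66.06 F950
G1 X277.59 Y45.85 F950
G1 X173.93 Y92.69 F950
M5
G0 X314.61 Y48.83
M3 S741
G1 X315.17 Y59.65 F950
G1 X325.99 Y59.09 F950
G1 X325.43 Y48.27 F950
G1 X314.61 Y48.83 F950
M5
G0 X117.04 Y78.14
M3 S741
G1 X124.17 Y73.16 F950
G1 X132.58 Y63.27 F950
G1 X140.34 Y51.84 F950
G1 X145.54 Y42.22 F950
G1 X146.23 Y37.77 F950
M5
G0 X299.37 Y81.96
M3 S741
G1 X235.64 Y28.57 F950
G1 X13.28 Y63.19 F950
G1 X172.99 Y91.29 F950
G1 X202.19 Y19.87 F950
G1 X244.57 Y18.58 F950
M5
G0 X139.71 Y50.74
M3 S741
G1 X137.27 Y50.01 F950
G1 X139.50 Y47.50 F950
G1 X146.42 Y43.21 F950
G1 X158.02 Y37.13 F950
G1 X174.30 Y29.28 F950
M5
G0 X0.00 Y0.00

Since the viewBox matches the mm dimensions, user units are millimetres directly. The only transform is the Y-flip y_m = 106.01 − y_svg.

Shape 1 is a regular polygon drawn with `<polygon>`. Its stroke #ff8800 means cut at S741, F950. After flipping Y the toolpath is (115.90,7.51) → (79.34,35.46) → (121.83,53.15) → (115.90,7.51), returning to the start.

Shape 2 is a open polyline drawn with `<path>`. Its stroke #ff8800 means cut at S741, F950. After flipping Y the toolpath is (35.18,77.02) → (286.03,11.75) → (203.38,5.01) → (17.82,66.06) → (277.59,45.85) → (173.93,92.69).

Shape 3 is a regular polygon drawn with `<polygon>`. Its stroke #ff8800 means cut at S741, F950. After flipping Y the toolpath is (314.61,48.83) → (315.17,59.65) → (325.99,59.09) → (325.43,48.27) → (314.61,48.83), returning to the start.

Shape 4 is a cubic bezier drawn with `<path>`. Its stroke #ff8800 means cut at S741, F950. After flipping Y the toolpath is (117.04,78.14) → (124.17,73.16) → (132.58,63.27) → (140.34,51.84) → (145.54,42.22) → (146.23,37.77).

Shape 5 is a open polyline drawn with `<polyline>`. Its stroke #ff8800 means cut at S741, F950. After flipping Y the toolpath is (299.37,81.96) → (235.64,28.57) → (13.28,63.19) → (172.99,91.29) → (202.19,19.87) → (244.57,18.58).

Shape 6 is a quadratic bezier drawn with `<path>`. Its stroke #ff8800 means cut at S741, F950. After flipping Y the toolpath is (139.71,50.74) → (137.27,50.01) → (139.50,47.50) → (146.42,43.21) → (158.02,37.13) → (174.30,29.28).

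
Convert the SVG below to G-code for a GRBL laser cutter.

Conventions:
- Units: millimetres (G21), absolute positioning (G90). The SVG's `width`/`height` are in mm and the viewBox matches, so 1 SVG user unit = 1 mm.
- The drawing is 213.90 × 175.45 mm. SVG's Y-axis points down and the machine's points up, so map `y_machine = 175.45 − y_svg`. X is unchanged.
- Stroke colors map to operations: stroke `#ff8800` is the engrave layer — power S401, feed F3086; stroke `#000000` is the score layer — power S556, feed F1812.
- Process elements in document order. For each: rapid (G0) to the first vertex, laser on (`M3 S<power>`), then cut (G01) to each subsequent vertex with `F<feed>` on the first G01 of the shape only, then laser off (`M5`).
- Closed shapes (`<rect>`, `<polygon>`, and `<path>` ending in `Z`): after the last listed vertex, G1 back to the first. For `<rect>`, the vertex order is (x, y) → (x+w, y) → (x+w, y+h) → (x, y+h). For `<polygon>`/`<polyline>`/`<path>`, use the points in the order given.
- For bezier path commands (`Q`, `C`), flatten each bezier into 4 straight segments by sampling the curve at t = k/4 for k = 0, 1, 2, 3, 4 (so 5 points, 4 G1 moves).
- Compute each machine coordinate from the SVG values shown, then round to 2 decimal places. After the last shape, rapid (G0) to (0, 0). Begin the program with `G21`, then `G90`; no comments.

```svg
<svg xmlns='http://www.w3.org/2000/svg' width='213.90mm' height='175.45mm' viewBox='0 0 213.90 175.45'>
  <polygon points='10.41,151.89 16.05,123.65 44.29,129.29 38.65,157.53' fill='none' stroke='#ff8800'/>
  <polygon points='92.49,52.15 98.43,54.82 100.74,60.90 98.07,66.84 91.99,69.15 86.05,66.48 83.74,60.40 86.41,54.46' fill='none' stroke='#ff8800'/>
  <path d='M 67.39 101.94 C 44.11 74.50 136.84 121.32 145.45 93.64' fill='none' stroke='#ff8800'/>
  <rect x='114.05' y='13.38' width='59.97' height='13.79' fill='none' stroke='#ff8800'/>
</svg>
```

1 u = 1 mm; y_m = 175.45 − y.

[1] `<polygon>` regular polygon, #ff8800→engrave S401 F3086: (10.41,23.56) → (16.05,51.80) → (44.29,46.16) → (38.65,17.92) → (10.41,23.56) (closed)

[2] `<polygon>` regular polygon, #ff8800→engrave S401 F3086: (92.49,123.30) → (98.43,120.63) → (100.74,114.55) → (98.07,108.61) → (91.99,106.30) → (86.05,108.97) → (83.74,115.05) → (86.41,120.99) → (92.49,123.30) (closed)

[3] `<path>` cubic bezier, #ff8800→engrave S401 F3086: (67.39,73.51) → (68.55,82.49) → (94.46,77.57) → (126.35,72.69) → (145.45,81.81)

[4] `<rect>` rectangle, #ff8800→engrave S401 F3086: (114.05,162.07) → (174.02,162.07) → (174.02,148.28) → (114.05,148.28) → (114.05,162.07) (closed)

G21
G90
G0 X10.41 Y23.56
M3 S401
G01 X16.05 Y51.80 F3086
G01 X44.29 Y46.16
G01 X38.65 Y17.92
G01 X10.41 Y23.56
M5
G0 X92.49 Y123.30
M3 S401
G01 X98.43 Y120.63 F3086
G01 X100.74 Y114.55
G01 X98.07 Y108.61
G01 X91.99 Y106.30
G01 X86.05 Y108.97
G01 X83.74 Y115.05
G01 X86.41 Y120.99
G01 X92.49 Y123.30
M5
G0 X67.39 Y73.51
M3 S401
G01 X68.55 Y82.49 F3086
G01 X94.46 Y77.57
G01 X126.35 Y72.69
G01 X145.45 Y81.81
M5
G0 X114.05 Y162.07
M3 S401
G01 X174.02 Y162.07 F3086
G01 X174.02 Y148.28
G01 X114.05 Y148.28
G01 X114.05 Y162.07
M5
G0 X0.00 Y0.00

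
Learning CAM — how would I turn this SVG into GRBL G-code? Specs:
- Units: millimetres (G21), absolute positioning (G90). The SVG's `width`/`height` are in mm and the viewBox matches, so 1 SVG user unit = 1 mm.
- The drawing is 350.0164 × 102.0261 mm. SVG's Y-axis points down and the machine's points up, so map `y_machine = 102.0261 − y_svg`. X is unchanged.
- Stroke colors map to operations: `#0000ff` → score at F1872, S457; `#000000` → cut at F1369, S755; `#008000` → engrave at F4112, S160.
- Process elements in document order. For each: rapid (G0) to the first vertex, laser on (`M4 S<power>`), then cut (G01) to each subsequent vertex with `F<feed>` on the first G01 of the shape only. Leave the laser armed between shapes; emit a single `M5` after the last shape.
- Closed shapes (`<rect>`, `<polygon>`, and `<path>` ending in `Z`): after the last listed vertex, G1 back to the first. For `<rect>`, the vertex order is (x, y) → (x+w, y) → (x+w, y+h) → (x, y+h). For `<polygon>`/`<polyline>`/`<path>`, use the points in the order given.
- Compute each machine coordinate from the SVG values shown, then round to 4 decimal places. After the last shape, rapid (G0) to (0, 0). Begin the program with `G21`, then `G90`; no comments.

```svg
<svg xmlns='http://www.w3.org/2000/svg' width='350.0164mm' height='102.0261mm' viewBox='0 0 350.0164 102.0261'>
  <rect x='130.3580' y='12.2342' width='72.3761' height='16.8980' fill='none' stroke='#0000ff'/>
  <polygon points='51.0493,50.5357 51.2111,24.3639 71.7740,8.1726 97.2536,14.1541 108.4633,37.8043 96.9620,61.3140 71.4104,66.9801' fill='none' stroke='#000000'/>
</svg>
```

G21
G90
G0 X130.3580 Y89.7919
M4 S457
G01 X202.7341 Y89.7919 F1872
G01 X202.7341 Y72.8939
G01 X130.3580 Y72.8939
G01 X130.3580 Y89.7919
G0 X51.0493 Y51.4904
M4 S755
G01 X51.2111 Y77.6622 F1369
G01 X71.7740 Y93.8535
G01 X97.2536 Y87.8720
G01 X108.4633 Y64.2218
G01 X96.9620 Y40.7121
G01 X71.4104 Y35.0460
G01 X51.0493 Y51.4904
M5
G0 X0.0000 Y0.0000

1 u = 1 mm; y_m = 102.0261 − y.

[1] `<rect>` rectangle, #0000ff→score S457 F1872: (130.3580,89.7919) → (202.7341,89.7919) → (202.7341,72.8939) → (130.3580,72.8939) → (130.3580,89.7919) (closed)

[2] `<polygon>` regular polygon, #000000→cut S755 F1369: (51.0493,51.4904) → (51.2111,77.6622) → (71.7740,93.8535) → (97.2536,87.8720) → (108.4633,64.2218) → (96.9620,40.7121) → (71.4104,35.0460) → (51.0493,51.4904) (closed)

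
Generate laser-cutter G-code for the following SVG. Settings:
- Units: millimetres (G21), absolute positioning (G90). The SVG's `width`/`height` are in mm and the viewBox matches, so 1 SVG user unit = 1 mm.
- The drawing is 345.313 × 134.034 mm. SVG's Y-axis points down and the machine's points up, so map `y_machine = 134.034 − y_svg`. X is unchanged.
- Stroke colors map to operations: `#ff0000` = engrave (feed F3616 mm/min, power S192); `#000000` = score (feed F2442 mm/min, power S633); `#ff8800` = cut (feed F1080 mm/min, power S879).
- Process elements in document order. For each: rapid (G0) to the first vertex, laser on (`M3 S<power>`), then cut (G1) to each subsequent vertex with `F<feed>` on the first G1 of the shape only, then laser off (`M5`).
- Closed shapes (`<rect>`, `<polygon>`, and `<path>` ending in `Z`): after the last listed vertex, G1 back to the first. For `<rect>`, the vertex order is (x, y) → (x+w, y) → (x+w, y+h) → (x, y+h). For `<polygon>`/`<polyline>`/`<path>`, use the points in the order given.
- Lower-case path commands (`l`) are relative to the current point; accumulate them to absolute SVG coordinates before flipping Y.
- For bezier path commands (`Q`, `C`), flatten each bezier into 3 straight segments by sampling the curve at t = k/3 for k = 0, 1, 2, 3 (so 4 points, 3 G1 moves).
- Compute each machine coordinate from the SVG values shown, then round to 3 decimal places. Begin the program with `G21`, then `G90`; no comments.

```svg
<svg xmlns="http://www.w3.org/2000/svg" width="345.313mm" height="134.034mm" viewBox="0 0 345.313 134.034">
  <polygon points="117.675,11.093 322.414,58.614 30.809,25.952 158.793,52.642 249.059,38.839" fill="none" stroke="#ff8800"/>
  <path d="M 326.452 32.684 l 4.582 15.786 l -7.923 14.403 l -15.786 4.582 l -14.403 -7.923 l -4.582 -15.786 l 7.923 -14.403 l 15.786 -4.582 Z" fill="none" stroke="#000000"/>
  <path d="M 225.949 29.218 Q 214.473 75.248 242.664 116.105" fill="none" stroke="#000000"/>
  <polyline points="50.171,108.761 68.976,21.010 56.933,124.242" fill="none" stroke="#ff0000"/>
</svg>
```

G21
G90
G0 X117.675 Y122.941
M3 S879
G1 X322.414 Y75.420 F1080
G1 X30.809 Y108.082
G1 X158.793 Y81.392
G1 X249.059 Y95.195
G1 X117.675 Y122.941
M5
G0 X326.452 Y101.350
M3 S633
G1 X331.034 Y85.564 F2442
G1 X323.111 Y71.161
G1 X307.325 Y66.579
G1 X292.922 Y74.502
G1 X288.340 Y90.288
G1 X296.263 Y104.691
G1 X312.049 Y109.273
G1 X326.452 Y101.350
M5
G0 X225.949 Y104.816
M3 S633
G1 X222.706 Y74.704 F2442
G1 X228.277 Y45.742
G1 X242.664 Y17.929
M5
G0 X50.171 Y25.273
M3 S192
G1 X68.976 Y113.024 F3616
G1 X56.933 Y9.792
M5

Since the viewBox matches the mm dimensions, user units are millimetres directly. The only transform is the Y-flip y_m = 134.034 − y_svg.

Shape 1 is a closed polygon drawn with `<polygon>`. Its stroke #ff8800 means cut at S879, F1080. After flipping Y the toolpath is (117.675,122.941) → (322.414,75.420) → (30.809,108.082) → (158.793,81.392) → (249.059,95.195) → (117.675,122.941), returning to the start.

Shape 2 is a regular polygon drawn with `<path>`. Its stroke #000000 means score at S633, F2442. After flipping Y the toolpath is (326.452,101.350) → (331.034,85.564) → (323.111,71.161) → (307.325,66.579) → (292.922,74.502) → (288.340,90.288) → (296.263,104.691) → (312.049,109.273) → (326.452,101.350), returning to the start.

Shape 3 is a quadratic bezier drawn with `<path>`. Its stroke #000000 means score at S633, F2442. After flipping Y the toolpath is (225.949,104.816) → (222.706,74.704) → (228.277,45.742) → (242.664,17.929).

Shape 4 is a open polyline drawn with `<polyline>`. Its stroke #ff0000 means engrave at S192, F3616. After flipping Y the toolpath is (50.171,25.273) → (68.976,113.024) → (56.933,9.792).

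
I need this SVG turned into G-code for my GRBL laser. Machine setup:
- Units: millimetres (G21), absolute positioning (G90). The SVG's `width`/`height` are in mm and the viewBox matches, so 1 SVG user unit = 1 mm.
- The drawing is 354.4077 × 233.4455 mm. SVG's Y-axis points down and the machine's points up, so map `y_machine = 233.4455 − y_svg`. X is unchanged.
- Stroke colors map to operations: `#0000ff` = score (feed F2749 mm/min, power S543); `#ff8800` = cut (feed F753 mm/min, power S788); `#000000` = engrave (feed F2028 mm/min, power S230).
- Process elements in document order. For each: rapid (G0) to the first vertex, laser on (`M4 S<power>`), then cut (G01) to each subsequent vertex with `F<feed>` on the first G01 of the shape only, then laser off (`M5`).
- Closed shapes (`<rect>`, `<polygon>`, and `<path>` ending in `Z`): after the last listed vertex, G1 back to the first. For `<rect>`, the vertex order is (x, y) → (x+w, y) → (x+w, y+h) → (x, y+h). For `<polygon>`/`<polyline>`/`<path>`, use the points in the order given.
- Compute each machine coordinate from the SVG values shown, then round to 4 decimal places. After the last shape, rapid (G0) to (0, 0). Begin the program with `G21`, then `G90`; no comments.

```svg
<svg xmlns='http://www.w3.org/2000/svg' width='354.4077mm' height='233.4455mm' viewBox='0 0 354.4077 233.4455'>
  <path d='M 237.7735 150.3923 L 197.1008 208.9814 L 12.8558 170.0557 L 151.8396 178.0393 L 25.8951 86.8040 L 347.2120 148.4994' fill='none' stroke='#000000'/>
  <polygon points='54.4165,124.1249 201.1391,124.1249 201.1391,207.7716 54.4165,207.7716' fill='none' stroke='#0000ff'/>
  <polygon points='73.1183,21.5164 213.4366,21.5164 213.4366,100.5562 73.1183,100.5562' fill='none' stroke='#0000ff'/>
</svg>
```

G21
G90
G0 X237.7735 Y83.0532
M4 S230
G01 X197.1008 Y24.4641 F2028
G01 X12.8558 Y63.3898
G01 X151.8396 Y55.4062
G01 X25.8951 Y146.6415
G01 X347.2120 Y84.9461
M5
G0 X54.4165 Y109.3206
M4 S543
G01 X201.1391 Y109.3206 F2749
G01 X201.1391 Y25.6739
G01 X54.4165 Y25.6739
G01 X54.4165 Y109.3206
M5
G0 X73.1183 Y211.9291
M4 S543
G01 X213.4366 Y211.9291 F2749
G01 X213.4366 Y132.8893
G01 X73.1183 Y132.8893
G01 X73.1183 Y211.9291
M5
G0 X0.0000 Y0.0000

Since the viewBox matches the mm dimensions, user units are millimetres directly. The only transform is the Y-flip y_m = 233.4455 − y_svg.

Shape 1 is a open polyline drawn with `<path>`. Its stroke #000000 means engrave at S230, F2028. After flipping Y the toolpath is (237.7735,83.0532) → (197.1008,24.4641) → (12.8558,63.3898) → (151.8396,55.4062) → (25.8951,146.6415) → (347.2120,84.9461).

Shape 2 is a rectangle drawn with `<polygon>`. Its stroke #0000ff means score at S543, F2749. After flipping Y the toolpath is (54.4165,109.3206) → (201.1391,109.3206) → (201.1391,25.6739) → (54.4165,25.6739) → (54.4165,109.3206), returning to the start.

Shape 3 is a rectangle drawn with `<polygon>`. Its stroke #0000ff means score at S543, F2749. After flipping Y the toolpath is (73.1183,211.9291) → (213.4366,211.9291) → (213.4366,132.8893) → (73.1183,132.8893) → (73.1183,211.9291), returning to the start.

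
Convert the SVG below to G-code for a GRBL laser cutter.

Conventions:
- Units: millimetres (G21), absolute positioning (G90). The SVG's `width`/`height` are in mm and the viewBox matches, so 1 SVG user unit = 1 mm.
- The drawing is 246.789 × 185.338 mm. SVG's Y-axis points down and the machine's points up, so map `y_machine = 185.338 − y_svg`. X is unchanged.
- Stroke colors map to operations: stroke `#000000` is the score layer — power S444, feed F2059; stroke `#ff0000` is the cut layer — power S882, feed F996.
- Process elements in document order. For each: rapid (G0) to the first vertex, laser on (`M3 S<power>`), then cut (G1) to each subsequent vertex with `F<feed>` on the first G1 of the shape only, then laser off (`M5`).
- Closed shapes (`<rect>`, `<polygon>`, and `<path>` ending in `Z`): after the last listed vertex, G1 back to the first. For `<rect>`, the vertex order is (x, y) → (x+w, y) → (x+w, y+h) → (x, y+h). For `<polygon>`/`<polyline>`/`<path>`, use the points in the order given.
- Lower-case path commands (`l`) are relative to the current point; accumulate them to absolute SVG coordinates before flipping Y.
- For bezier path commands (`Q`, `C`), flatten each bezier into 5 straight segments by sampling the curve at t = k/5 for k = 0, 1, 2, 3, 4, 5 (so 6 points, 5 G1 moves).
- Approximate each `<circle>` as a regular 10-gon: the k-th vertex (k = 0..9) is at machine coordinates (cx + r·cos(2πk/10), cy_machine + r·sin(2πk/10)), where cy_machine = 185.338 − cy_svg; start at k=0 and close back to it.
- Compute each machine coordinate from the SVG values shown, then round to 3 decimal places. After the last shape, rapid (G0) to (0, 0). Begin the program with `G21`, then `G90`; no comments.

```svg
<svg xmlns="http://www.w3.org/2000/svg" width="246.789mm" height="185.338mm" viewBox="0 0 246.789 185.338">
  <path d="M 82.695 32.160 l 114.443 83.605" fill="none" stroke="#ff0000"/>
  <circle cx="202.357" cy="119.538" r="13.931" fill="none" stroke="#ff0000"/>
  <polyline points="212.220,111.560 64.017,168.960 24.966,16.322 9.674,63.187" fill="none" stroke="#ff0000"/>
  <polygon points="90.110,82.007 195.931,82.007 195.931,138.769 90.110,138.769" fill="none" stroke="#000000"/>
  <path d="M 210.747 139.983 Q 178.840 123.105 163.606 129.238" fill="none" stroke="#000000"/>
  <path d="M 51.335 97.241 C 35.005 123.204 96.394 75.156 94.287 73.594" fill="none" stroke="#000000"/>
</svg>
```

G21
G90
G0 X82.695 Y153.178
M3 S882
G1 X197.138 Y69.573 F996
M5
G0 X216.288 Y65.800
M3 S882
G1 X213.627 Y73.988 F996
G1 X206.662 Y79.049
G1 X198.052 Y79.049
G1 X191.087 Y73.988
G1 X188.426 Y65.800
G1 X191.087 Y57.612
G1 X198.052 Y52.551
G1 X206.662 Y52.551
G1 X213.627 Y57.612
G1 X216.288 Y65.800
M5
G0 X212.220 Y73.778
M3 S882
G1 X64.017 Y16.378 F996
G1 X24.966 Y169.016
G1 X9.674 Y122.151
M5
G0 X90.110 Y103.331
M3 S444
G1 X195.931 Y103.331 F2059
G1 X195.931 Y46.569
G1 X90.110 Y46.569
G1 X90.110 Y103.331
M5
G0 X210.747 Y45.355
M3 S444
G1 X198.651 Y51.186 F2059
G1 X187.889 Y55.176
G1 X178.461 Y57.325
G1 X170.367 Y57.633
G1 X163.606 Y56.100
M5
G0 X51.335 Y88.097
M3 S444
G1 X49.734 Y80.437 F2059
G1 X60.006 Y84.755
G1 X75.375 Y95.268
G1 X89.061 Y106.192
G1 X94.287 Y111.744
M5
G0 X0.000 Y0.000

Since the viewBox matches the mm dimensions, user units are millimetres directly. The only transform is the Y-flip y_m = 185.338 − y_svg.

Shape 1 is a line segment drawn with `<path>`. Its stroke #ff0000 means cut at S882, F996. After flipping Y the toolpath is (82.695,153.178) → (197.138,69.573).

Shape 2 is a circle drawn with `<circle>`. Its stroke #ff0000 means cut at S882, F996. After flipping Y the toolpath is (216.288,65.800) → (213.627,73.988) → (206.662,79.049) → (198.052,79.049) → (191.087,73.988) → (188.426,65.800) → (191.087,57.612) → (198.052,52.551) → (206.662,52.551) → (213.627,57.612) → (216.288,65.800), returning to the start.

Shape 3 is a open polyline drawn with `<polyline>`. Its stroke #ff0000 means cut at S882, F996. After flipping Y the toolpath is (212.220,73.778) → (64.017,16.378) → (24.966,169.016) → (9.674,122.151).

Shape 4 is a rectangle drawn with `<polygon>`. Its stroke #000000 means score at S444, F2059. After flipping Y the toolpath is (90.110,103.331) → (195.931,103.331) → (195.931,46.569) → (90.110,46.569) → (90.110,103.331), returning to the start.

Shape 5 is a quadratic bezier drawn with `<path>`. Its stroke #000000 means score at S444, F2059. After flipping Y the toolpath is (210.747,45.355) → (198.651,51.186) → (187.889,55.176) → (178.461,57.325) → (170.367,57.633) → (163.606,56.100).

Shape 6 is a cubic bezier drawn with `<path>`. Its stroke #000000 means score at S444, F2059. After flipping Y the toolpath is (51.335,88.097) → (49.734,80.437) → (60.006,84.755) → (75.375,95.268) → (89.061,106.192) → (94.287,111.744).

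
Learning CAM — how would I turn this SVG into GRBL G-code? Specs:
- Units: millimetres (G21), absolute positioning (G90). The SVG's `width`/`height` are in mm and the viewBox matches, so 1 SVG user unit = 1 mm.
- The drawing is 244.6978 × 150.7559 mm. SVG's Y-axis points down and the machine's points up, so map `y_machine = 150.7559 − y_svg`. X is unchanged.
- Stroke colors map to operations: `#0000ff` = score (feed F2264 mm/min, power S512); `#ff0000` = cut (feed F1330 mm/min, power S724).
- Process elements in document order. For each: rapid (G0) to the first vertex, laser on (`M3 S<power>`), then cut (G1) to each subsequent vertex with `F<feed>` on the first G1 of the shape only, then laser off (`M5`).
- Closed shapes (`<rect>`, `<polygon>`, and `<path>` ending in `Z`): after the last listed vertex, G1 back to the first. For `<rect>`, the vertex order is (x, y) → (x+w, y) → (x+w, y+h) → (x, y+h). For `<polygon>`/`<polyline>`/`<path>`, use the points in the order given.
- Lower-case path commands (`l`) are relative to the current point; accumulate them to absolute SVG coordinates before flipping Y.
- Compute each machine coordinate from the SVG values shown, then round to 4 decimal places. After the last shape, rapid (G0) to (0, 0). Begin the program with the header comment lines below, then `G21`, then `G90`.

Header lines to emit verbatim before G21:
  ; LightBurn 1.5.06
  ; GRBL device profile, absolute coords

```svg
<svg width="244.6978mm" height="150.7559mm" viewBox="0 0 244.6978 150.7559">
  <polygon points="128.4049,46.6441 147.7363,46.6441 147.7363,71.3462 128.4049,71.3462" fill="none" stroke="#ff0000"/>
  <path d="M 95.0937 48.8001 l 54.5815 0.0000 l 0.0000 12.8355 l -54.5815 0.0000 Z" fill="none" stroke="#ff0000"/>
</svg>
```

; LightBurn 1.5.06
; GRBL device profile, absolute coords
G21
G90
G0 X128.4049 Y104.1118
M3 S724
G1 X147.7363 Y104.1118 F1330
G1 X147.7363 Y79.4097
G1 X128.4049 Y79.4097
G1 X128.4049 Y104.1118
M5
G0 X95.0937 Y101.9558
M3 S724
G1 X149.6752 Y101.9558 F1330
G1 X149.6752 Y89.1203
G1 X95.0937 Y89.1203
G1 X95.0937 Y101.9558
M5
G0 X0.0000 Y0.0000

1 u = 1 mm; y_m = 150.7559 − y.

[1] `<polygon>` rectangle, #ff0000→cut S724 F1330: (128.4049,104.1118) → (147.7363,104.1118) → (147.7363,79.4097) → (128.4049,79.4097) → (128.4049,104.1118) (closed)

[2] `<path>` rectangle, #ff0000→cut S724 F1330: (95.0937,101.9558) → (149.6752,101.9558) → (149.6752,89.1203) → (95.0937,89.1203) → (95.0937,101.9558) (closed)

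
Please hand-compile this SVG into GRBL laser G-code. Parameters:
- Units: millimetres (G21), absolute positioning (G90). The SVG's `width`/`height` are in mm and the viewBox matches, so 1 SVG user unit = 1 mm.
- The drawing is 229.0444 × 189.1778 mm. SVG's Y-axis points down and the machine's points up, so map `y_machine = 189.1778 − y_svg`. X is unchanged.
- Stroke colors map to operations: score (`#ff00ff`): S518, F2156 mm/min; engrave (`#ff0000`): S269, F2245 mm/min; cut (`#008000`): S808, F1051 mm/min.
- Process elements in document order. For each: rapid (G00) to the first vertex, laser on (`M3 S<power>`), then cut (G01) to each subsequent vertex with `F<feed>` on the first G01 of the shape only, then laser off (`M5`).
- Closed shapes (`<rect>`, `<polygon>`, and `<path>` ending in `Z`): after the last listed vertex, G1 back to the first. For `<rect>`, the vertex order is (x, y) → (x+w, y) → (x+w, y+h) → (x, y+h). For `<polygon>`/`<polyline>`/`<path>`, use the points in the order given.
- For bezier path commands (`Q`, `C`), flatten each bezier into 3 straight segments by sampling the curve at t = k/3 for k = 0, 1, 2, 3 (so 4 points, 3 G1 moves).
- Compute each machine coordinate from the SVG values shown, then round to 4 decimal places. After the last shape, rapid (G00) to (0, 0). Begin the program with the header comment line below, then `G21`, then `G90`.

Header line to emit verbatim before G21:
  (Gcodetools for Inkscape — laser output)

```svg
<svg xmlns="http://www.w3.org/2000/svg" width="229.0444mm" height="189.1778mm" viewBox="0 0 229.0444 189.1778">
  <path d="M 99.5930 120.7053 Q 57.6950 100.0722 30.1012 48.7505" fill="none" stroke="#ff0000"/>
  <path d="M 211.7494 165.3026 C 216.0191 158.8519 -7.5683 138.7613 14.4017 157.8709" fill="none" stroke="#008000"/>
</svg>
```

Since the viewBox matches the mm dimensions, user units are millimetres directly. The only transform is the Y-flip y_m = 189.1778 − y_svg.

Shape 1 is a quadratic bezier drawn with `<path>`. Its stroke #ff0000 means engrave at S269, F2245. After flipping Y the toolpath is (99.5930,68.4725) → (73.2504,85.6377) → (50.0864,109.6227) → (30.1012,140.4273).

Shape 2 is a cubic bezier drawn with `<path>`. Its stroke #008000 means cut at S808, F1051. After flipping Y the toolpath is (211.7494,23.8752) → (157.6006,32.9155) → (56.7503,39.3068) → (14.4017,31.3069).

(Gcodetools for Inkscape — laser output)
G21
G90
G00 X99.5930 Y68.4725
M3 S269
G01 X73.2504 Y85.6377 F2245
G01 X50.0864 Y109.6227
G01 X30.1012 Y140.4273
M5
G00 X211.7494 Y23.8752
M3 S808
G01 X157.6006 Y32.9155 F1051
G01 X56.7503 Y39.3068
G01 X14.4017 Y31.3069
M5
G00 X0.0000 Y0.0000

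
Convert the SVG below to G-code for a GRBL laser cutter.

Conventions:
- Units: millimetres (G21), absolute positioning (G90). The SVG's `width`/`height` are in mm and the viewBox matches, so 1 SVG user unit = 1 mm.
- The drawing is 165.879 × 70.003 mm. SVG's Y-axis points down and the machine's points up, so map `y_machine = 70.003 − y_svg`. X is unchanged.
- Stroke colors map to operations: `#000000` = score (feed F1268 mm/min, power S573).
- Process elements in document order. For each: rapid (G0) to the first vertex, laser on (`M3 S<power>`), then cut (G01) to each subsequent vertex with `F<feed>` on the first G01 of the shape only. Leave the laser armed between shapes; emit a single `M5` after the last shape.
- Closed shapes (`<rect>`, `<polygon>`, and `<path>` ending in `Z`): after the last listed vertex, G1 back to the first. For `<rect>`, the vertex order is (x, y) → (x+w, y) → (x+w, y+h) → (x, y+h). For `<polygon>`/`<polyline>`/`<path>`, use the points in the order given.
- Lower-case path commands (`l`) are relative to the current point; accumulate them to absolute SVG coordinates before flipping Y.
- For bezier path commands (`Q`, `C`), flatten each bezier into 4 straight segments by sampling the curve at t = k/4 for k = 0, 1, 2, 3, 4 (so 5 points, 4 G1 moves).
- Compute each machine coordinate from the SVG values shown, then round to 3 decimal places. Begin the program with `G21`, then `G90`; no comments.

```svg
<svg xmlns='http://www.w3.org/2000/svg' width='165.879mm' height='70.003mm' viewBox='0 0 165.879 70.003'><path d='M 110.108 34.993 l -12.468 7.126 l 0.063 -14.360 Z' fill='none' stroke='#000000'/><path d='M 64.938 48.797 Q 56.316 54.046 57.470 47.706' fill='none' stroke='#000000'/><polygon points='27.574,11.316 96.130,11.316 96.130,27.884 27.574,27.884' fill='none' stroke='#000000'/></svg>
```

Since the viewBox matches the mm dimensions, user units are millimetres directly. The only transform is the Y-flip y_m = 70.003 − y_svg.

Shape 1 is a regular polygon drawn with `<path>`. Its stroke #000000 means score at S573, F1268. After flipping Y the toolpath is (110.108,35.010) → (97.640,27.884) → (97.703,42.244) → (110.108,35.010), returning to the start.

Shape 2 is a quadratic bezier drawn with `<path>`. Its stroke #000000 means score at S573, F1268. After flipping Y the toolpath is (64.938,21.206) → (61.238,19.306) → (58.760,18.854) → (57.504,19.851) → (57.470,22.297).

Shape 3 is a rectangle drawn with `<polygon>`. Its stroke #000000 means score at S573, F1268. After flipping Y the toolpath is (27.574,58.687) → (96.130,58.687) → (96.130,42.119) → (27.574,42.119) → (27.574,58.687), returning to the start.

G21
G90
G0 X110.108 Y35.010
M3 S573
G01 X97.640 Y27.884 F1268
G01 X97.703 Y42.244
G01 X110.108 Y35.010
G0 X64.938 Y21.206
M3 S573
G01 X61.238 Y19.306 F1268
G01 X58.760 Y18.854
G01 X57.504 Y19.851
G01 X57.470 Y22.297
G0 X27.574 Y58.687
M3 S573
G01 X96.130 Y58.687 F1268
G01 X96.130 Y42.119
G01 X27.574 Y42.119
G01 X27.574 Y58.687
M5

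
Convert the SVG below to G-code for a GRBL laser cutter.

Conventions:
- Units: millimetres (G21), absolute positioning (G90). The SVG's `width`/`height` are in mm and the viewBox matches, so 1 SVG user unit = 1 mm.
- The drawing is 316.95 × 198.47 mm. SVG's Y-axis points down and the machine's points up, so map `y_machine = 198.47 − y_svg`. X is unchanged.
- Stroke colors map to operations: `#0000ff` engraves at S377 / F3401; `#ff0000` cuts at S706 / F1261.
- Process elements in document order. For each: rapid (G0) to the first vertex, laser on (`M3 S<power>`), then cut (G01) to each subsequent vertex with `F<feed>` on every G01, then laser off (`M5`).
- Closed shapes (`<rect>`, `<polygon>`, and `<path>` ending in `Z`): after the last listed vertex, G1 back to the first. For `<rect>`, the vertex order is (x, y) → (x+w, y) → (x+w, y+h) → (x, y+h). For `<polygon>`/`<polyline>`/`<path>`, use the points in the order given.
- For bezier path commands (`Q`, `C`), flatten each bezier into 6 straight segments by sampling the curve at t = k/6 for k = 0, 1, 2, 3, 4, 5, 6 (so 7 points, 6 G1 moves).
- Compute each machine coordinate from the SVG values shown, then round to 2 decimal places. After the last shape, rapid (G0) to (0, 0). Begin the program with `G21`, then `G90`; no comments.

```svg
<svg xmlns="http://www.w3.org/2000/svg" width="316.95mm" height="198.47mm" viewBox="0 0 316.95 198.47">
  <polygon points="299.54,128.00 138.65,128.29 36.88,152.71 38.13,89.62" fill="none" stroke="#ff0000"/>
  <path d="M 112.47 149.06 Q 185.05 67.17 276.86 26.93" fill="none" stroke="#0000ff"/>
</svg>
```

G21
G90
G0 X299.54 Y70.47
M3 S706
G01 X138.65 Y70.18 F1261
G01 X36.88 Y45.76 F1261
G01 X38.13 Y108.85 F1261
G01 X299.54 Y70.47 F1261
M5
G0 X112.47 Y49.41
M3 S377
G01 X137.20 Y75.55 F3401
G01 X162.99 Y99.38 F3401
G01 X189.86 Y120.89 F3401
G01 X217.79 Y140.09 F3401
G01 X246.79 Y156.97 F3401
G01 X276.86 Y171.54 F3401
M5
G0 X0.00 Y0.00

viewBox `0 0 316.95 198.47` with mm width/height → 1 unit = 1 mm. Flip: y_m = 198.47 − y_svg.

**Shape 1** — `<polygon>` closed polygon, stroke `#ff0000` → cut (S706, F1261). Machine vertices: (299.54,70.47) → (138.65,70.18) → (36.88,45.76) → (38.13,108.85) → (299.54,70.47). Closed: final G1 returns to the first vertex.

**Shape 2** — `<path>` quadratic bezier, stroke `#0000ff` → engrave (S377, F3401). Control points (SVG): P0=(112.47,149.06), P1=(185.05,67.17), P2=(276.86,26.93); sampled at t=k/6. Machine vertices: (112.47,49.41) → (137.20,75.55) → (162.99,99.38) → (189.86,120.89) → (217.79,140.09) → (246.79,156.97) → (276.86,171.54). Open path.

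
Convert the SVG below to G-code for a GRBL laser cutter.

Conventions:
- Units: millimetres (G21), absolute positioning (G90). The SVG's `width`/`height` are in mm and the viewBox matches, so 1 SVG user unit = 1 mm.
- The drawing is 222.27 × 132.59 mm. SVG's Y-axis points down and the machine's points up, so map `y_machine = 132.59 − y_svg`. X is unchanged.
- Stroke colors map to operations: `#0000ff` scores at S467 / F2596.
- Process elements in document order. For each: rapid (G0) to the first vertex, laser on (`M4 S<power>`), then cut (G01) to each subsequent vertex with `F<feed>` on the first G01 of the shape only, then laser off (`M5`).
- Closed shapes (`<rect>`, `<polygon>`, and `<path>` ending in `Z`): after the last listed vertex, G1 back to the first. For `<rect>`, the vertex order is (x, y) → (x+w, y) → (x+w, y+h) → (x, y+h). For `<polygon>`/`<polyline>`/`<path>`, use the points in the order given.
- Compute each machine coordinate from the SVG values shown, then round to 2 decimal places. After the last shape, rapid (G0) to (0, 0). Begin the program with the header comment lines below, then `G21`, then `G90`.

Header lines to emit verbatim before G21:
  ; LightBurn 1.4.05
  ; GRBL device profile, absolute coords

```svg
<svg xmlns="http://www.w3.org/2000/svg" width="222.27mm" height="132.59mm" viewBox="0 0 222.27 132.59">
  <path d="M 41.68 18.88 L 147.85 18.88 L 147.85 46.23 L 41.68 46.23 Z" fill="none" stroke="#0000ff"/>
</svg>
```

; LightBurn 1.4.05
; GRBL device profile, absolute coords
G21
G90
G0 X41.68 Y113.71
M4 S467
G01 X147.85 Y113.71 F2596
G01 X147.85 Y86.36
G01 X41.68 Y86.36
G01 X41.68 Y113.71
M5
G0 X0.00 Y0.00

Since the viewBox matches the mm dimensions, user units are millimetres directly. The only transform is the Y-flip y_m = 132.59 − y_svg.

Shape 1 is a rectangle drawn with `<path>`. Its stroke #0000ff means score at S467, F2596. After flipping Y the toolpath is (41.68,113.71) → (147.85,113.71) → (147.85,86.36) → (41.68,86.36) → (41.68,113.71), returning to the start.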